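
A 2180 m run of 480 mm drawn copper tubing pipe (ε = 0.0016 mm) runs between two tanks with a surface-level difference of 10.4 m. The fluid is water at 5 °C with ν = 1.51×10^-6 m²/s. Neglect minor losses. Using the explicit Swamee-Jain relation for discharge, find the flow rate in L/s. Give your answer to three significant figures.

Q ≈ 339 L/s

Swamee-Jain (Type II): Q = -0.965·√(gD⁵h_f/L)·ln[ε/(3.7D) + √(3.17ν²L/(gD³h_f))]
√(gD⁵h_f/L) = √(9.81·0.480⁵·10.4/2180) = 0.03453
ε/(3.7D) = 9.01×10^-7; √(3.17ν²L/(gD³h_f)) = 3.74×10^-5
Q = -0.965·0.03453·ln(3.827×10^-5) = 0.3389 m³/s
Check: V = 1.87 m/s, Re = 5.95×10^5, f = 0.01275, h_f = 10.4 m ≈ 10.4 m ✓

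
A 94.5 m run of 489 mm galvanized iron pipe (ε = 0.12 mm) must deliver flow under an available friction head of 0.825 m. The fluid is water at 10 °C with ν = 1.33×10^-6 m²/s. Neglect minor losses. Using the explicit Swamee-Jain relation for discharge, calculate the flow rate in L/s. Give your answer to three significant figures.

Swamee-Jain (Type II): Q = -0.965·√(gD⁵h_f/L)·ln[ε/(3.7D) + √(3.17ν²L/(gD³h_f))]
√(gD⁵h_f/L) = √(9.81·0.489⁵·0.825/94.5) = 0.04893
ε/(3.7D) = 6.63×10^-5; √(3.17ν²L/(gD³h_f)) = 2.37×10^-5
Q = -0.965·0.04893·ln(8.999×10^-5) = 0.4399 m³/s
Check: V = 2.34 m/s, Re = 8.61×10^5, f = 0.01536, h_f = 0.830 m ≈ 0.825 m ✓

Q ≈ 440 L/s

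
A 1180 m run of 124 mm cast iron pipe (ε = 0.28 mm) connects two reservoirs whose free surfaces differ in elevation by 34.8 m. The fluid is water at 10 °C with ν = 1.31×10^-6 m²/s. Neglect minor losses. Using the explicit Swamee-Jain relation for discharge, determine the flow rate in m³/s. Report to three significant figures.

Swamee-Jain (Type II): Q = -0.965·√(gD⁵h_f/L)·ln[ε/(3.7D) + √(3.17ν²L/(gD³h_f))]
√(gD⁵h_f/L) = √(9.81·0.124⁵·34.8/1180) = 0.002912
ε/(3.7D) = 6.10×10^-4; √(3.17ν²L/(gD³h_f)) = 9.93×10^-5
Q = -0.965·0.002912·ln(7.096×10^-4) = 0.02038 m³/s
Check: V = 1.69 m/s, Re = 1.60×10^5, f = 0.02540, h_f = 35.1 m ≈ 34.8 m ✓

Q ≈ 0.0204 m³/s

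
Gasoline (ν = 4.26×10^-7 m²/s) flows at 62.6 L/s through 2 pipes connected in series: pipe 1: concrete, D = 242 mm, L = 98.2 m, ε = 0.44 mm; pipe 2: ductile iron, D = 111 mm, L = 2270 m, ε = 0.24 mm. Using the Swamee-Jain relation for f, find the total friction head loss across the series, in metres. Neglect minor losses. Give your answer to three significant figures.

Pipe 1: V = 1.361 m/s, Re = 7.73×10^5, ε/D = 0.00182, f = 0.02318, h_1 = f(L/D)V²/2g = 0.8881 m
Pipe 2: V = 6.469 m/s, Re = 1.69×10^6, ε/D = 0.00216, f = 0.02407, h_2 = f(L/D)V²/2g = 1050 m
Series → Q common, losses add: H = Σh = 1051 m

H ≈ 1050 m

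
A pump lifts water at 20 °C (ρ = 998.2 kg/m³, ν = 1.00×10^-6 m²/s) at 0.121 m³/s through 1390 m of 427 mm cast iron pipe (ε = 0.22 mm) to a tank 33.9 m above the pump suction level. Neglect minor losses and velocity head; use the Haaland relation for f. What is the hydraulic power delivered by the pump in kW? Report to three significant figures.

V = 4Q/(πD²) = 0.8450 m/s; Re = 3.61×10^5; ε/D = 5.15×10^-4; f = 0.01796
h_f = f(L/D)V²/2g = 2.128 m
Total head H = z + h_f = 33.9 + 2.128 = 36.03 m
P_hyd = ρgQH = 998.2·9.81·0.121·36.03 = 42.69 kW

P_hyd ≈ 42.7 kW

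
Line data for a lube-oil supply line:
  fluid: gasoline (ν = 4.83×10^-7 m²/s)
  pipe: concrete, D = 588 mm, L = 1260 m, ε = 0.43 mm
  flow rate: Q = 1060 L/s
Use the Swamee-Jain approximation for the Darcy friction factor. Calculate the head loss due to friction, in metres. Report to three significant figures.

h_f ≈ 30.5 m

V = 4Q/(πD²) = 4·1.06/(π·0.588²) = 3.904 m/s
Re = VD/ν = 3.904·0.588/4.83×10^-7 = 4.75×10^6 → turbulent
ε/D = 0.43/588 = 7.31×10^-4
Swamee-Jain: f = 0.01834
h_f = f(L/D)V²/(2g) = 0.01834·(1260/0.588)·3.904²/(2·9.81) = 30.52 m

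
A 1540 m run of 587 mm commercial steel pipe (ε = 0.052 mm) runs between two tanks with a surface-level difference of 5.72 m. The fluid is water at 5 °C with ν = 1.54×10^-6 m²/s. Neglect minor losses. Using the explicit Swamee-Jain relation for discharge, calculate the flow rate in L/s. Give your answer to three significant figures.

Q ≈ 476 L/s

Swamee-Jain (Type II): Q = -0.965·√(gD⁵h_f/L)·ln[ε/(3.7D) + √(3.17ν²L/(gD³h_f))]
√(gD⁵h_f/L) = √(9.81·0.587⁵·5.72/1540) = 0.05039
ε/(3.7D) = 2.39×10^-5; √(3.17ν²L/(gD³h_f)) = 3.19×10^-5
Q = -0.965·0.05039·ln(5.588×10^-5) = 0.4762 m³/s
Check: V = 1.76 m/s, Re = 6.71×10^5, f = 0.01386, h_f = 5.74 m ≈ 5.72 m ✓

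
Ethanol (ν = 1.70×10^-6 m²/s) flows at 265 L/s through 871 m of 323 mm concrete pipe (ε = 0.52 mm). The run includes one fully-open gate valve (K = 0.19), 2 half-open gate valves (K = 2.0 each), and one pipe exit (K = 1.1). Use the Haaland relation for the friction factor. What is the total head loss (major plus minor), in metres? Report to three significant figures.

H_L ≈ 35.1 m

V = 4Q/(πD²) = 3.234 m/s; V²/2g = 0.5331 m
Re = 6.14×10^5, ε/D = 0.00161 → f = 0.02248 (Haaland)
Major: h_f = f(L/D)·V²/2g = 0.02248·2697·0.5331 = 32.31 m
Minor: ΣK = 5.29; h_m = ΣK·V²/2g = 2.820 m
Total H_L = 32.31 + 2.820 = 35.13 m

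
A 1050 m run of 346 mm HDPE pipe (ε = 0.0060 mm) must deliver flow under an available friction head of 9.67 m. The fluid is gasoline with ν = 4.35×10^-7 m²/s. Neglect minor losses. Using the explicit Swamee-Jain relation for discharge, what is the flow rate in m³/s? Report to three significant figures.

Q ≈ 0.224 m³/s

Swamee-Jain (Type II): Q = -0.965·√(gD⁵h_f/L)·ln[ε/(3.7D) + √(3.17ν²L/(gD³h_f))]
√(gD⁵h_f/L) = √(9.81·0.346⁵·9.67/1050) = 0.02117
ε/(3.7D) = 4.69×10^-6; √(3.17ν²L/(gD³h_f)) = 1.27×10^-5
Q = -0.965·0.02117·ln(1.735×10^-5) = 0.2239 m³/s
Check: V = 2.38 m/s, Re = 1.89×10^6, f = 0.01105, h_f = 9.70 m ≈ 9.67 m ✓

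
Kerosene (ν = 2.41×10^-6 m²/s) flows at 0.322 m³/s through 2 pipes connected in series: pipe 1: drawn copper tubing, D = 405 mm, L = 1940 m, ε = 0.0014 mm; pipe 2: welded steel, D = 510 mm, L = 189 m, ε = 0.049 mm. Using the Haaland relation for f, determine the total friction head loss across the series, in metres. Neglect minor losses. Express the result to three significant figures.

H ≈ 21.3 m

Pipe 1: V = 2.500 m/s, Re = 4.20×10^5, ε/D = 3.46×10^-6, f = 0.01351, h_1 = f(L/D)V²/2g = 20.61 m
Pipe 2: V = 1.576 m/s, Re = 3.34×10^5, ε/D = 9.61×10^-5, f = 0.01497, h_2 = f(L/D)V²/2g = 0.7026 m
Series → Q common, losses add: H = Σh = 21.31 m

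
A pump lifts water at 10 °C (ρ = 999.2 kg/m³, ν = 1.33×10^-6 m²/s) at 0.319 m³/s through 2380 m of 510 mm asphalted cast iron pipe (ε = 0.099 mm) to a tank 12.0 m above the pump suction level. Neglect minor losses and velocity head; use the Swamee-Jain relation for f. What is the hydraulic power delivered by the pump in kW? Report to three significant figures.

P_hyd ≈ 65.1 kW

V = 4Q/(πD²) = 1.562 m/s; Re = 5.99×10^5; ε/D = 1.94×10^-4; f = 0.01523
h_f = f(L/D)V²/2g = 8.831 m
Total head H = z + h_f = 12.0 + 8.831 = 20.83 m
P_hyd = ρgQH = 999.2·9.81·0.319·20.83 = 65.14 kW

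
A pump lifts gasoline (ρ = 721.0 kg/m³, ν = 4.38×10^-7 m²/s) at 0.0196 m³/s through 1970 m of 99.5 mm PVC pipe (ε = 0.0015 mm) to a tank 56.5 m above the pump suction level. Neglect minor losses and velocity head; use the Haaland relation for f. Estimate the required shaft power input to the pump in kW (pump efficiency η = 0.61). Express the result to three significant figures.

V = 4Q/(πD²) = 2.521 m/s; Re = 5.73×10^5; ε/D = 1.51×10^-5; f = 0.01294
h_f = f(L/D)V²/2g = 83.00 m
Total head H = z + h_f = 56.5 + 83.00 = 139.5 m
P_hyd = ρgQH = 721.0·9.81·0.0196·139.5 = 19.34 kW
P_shaft = P_hyd/η = 19.34/0.61 = 31.70 kW

P_shaft ≈ 31.7 kW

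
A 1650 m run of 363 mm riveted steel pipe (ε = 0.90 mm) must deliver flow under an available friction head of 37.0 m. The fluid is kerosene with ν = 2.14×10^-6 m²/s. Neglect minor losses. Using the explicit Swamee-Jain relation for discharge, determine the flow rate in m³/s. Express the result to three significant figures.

Q ≈ 0.261 m³/s

Swamee-Jain (Type II): Q = -0.965·√(gD⁵h_f/L)·ln[ε/(3.7D) + √(3.17ν²L/(gD³h_f))]
√(gD⁵h_f/L) = √(9.81·0.363⁵·37.0/1650) = 0.03724
ε/(3.7D) = 6.70×10^-4; √(3.17ν²L/(gD³h_f)) = 3.71×10^-5
Q = -0.965·0.03724·ln(7.072×10^-4) = 0.2607 m³/s
Check: V = 2.52 m/s, Re = 4.27×10^5, f = 0.02531, h_f = 37.2 m ≈ 37.0 m ✓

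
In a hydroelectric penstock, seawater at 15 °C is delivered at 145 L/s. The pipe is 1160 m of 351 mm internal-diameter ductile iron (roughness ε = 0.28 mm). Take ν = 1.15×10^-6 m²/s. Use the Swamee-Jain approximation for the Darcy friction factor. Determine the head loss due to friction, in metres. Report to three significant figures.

h_f ≈ 7.37 m

V = 4Q/(πD²) = 4·0.145/(π·0.351²) = 1.499 m/s
Re = VD/ν = 1.499·0.351/1.15×10^-6 = 4.57×10^5 → turbulent
ε/D = 0.28/351 = 7.98×10^-4
Swamee-Jain: f = 0.01948
h_f = f(L/D)V²/(2g) = 0.01948·(1160/0.351)·1.499²/(2·9.81) = 7.370 m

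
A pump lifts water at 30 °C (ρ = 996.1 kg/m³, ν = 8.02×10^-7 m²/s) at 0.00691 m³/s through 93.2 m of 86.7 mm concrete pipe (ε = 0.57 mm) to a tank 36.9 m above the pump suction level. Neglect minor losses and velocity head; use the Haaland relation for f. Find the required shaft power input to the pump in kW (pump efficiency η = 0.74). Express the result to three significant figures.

V = 4Q/(πD²) = 1.170 m/s; Re = 1.27×10^5; ε/D = 0.00657; f = 0.03369
h_f = f(L/D)V²/2g = 2.528 m
Total head H = z + h_f = 36.9 + 2.528 = 39.43 m
P_hyd = ρgQH = 996.1·9.81·0.00691·39.43 = 2.662 kW
P_shaft = P_hyd/η = 2.662/0.74 = 3.598 kW

P_shaft ≈ 3.60 kW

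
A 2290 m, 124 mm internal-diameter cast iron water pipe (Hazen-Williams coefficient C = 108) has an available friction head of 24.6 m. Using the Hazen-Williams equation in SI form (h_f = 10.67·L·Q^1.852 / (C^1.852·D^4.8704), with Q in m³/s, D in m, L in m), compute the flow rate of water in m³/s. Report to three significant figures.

Rearranging: Q = [h_f·C^1.852·D^4.8704 / (10.67·L)]^(1/1.852)
Q = [24.6·108^1.852·0.124^4.8704 / (10.67·2290)]^0.540 = 0.01074 m³/s

Q ≈ 0.0107 m³/s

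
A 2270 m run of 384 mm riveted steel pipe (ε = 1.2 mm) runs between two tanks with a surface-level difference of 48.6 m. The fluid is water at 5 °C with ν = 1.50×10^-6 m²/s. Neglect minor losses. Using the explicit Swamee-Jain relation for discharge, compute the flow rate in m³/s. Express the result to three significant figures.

Swamee-Jain (Type II): Q = -0.965·√(gD⁵h_f/L)·ln[ε/(3.7D) + √(3.17ν²L/(gD³h_f))]
√(gD⁵h_f/L) = √(9.81·0.384⁵·48.6/2270) = 0.04188
ε/(3.7D) = 8.45×10^-4; √(3.17ν²L/(gD³h_f)) = 2.45×10^-5
Q = -0.965·0.04188·ln(8.691×10^-4) = 0.2848 m³/s
Check: V = 2.46 m/s, Re = 6.30×10^5, f = 0.02677, h_f = 48.8 m ≈ 48.6 m ✓

Q ≈ 0.285 m³/s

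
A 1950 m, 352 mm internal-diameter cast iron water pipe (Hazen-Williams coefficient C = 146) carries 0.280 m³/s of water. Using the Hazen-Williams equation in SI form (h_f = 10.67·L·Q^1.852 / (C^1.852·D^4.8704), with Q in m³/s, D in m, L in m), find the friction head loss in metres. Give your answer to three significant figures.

h_f = 10.67·1950·0.280^1.852 / (146^1.852·0.352^4.8704) = 31.22 m

h_f ≈ 31.2 m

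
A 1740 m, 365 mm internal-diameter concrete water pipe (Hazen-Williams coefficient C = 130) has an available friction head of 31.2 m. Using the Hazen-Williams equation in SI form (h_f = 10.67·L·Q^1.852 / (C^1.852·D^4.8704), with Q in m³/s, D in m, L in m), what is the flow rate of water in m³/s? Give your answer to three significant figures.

Q ≈ 0.292 m³/s

Rearranging: Q = [h_f·C^1.852·D^4.8704 / (10.67·L)]^(1/1.852)
Q = [31.2·130^1.852·0.365^4.8704 / (10.67·1740)]^0.540 = 0.2916 m³/s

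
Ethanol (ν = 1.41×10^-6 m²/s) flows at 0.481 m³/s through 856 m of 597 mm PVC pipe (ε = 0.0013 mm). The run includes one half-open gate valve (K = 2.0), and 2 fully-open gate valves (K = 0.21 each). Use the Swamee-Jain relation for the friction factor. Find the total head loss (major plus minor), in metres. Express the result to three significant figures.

V = 4Q/(πD²) = 1.718 m/s; V²/2g = 0.1505 m
Re = 7.28×10^5, ε/D = 2.18×10^-6 → f = 0.01230 (Swamee-Jain)
Major: h_f = f(L/D)·V²/2g = 0.01230·1434·0.1505 = 2.654 m
Minor: ΣK = 2.42; h_m = ΣK·V²/2g = 0.3642 m
Total H_L = 2.654 + 0.3642 = 3.018 m

H_L ≈ 3.02 m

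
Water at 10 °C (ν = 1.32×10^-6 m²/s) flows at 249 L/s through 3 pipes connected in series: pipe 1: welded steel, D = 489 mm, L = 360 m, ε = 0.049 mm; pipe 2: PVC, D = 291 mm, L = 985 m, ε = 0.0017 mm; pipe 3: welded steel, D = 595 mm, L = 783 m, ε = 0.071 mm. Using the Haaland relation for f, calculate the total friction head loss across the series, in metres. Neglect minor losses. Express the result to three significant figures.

H ≈ 30.9 m

Pipe 1: V = 1.326 m/s, Re = 4.91×10^5, ε/D = 1.00×10^-4, f = 0.01430, h_1 = f(L/D)V²/2g = 0.9429 m
Pipe 2: V = 3.744 m/s, Re = 8.25×10^5, ε/D = 5.84×10^-6, f = 0.01206, h_2 = f(L/D)V²/2g = 29.16 m
Pipe 3: V = 0.8955 m/s, Re = 4.04×10^5, ε/D = 1.19×10^-4, f = 0.01483, h_3 = f(L/D)V²/2g = 0.7978 m
Series → Q common, losses add: H = Σh = 30.90 m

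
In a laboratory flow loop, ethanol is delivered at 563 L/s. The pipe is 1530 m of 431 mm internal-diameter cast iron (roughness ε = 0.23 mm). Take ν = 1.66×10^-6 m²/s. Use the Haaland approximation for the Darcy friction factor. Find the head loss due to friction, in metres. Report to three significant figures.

h_f ≈ 46.9 m

V = 4Q/(πD²) = 4·0.563/(π·0.431²) = 3.859 m/s
Re = VD/ν = 3.859·0.431/1.66×10^-6 = 1.00×10^6 → turbulent
ε/D = 0.23/431 = 5.34×10^-4
Haaland: f = 0.01740
h_f = f(L/D)V²/(2g) = 0.01740·(1530/0.431)·3.859²/(2·9.81) = 46.88 m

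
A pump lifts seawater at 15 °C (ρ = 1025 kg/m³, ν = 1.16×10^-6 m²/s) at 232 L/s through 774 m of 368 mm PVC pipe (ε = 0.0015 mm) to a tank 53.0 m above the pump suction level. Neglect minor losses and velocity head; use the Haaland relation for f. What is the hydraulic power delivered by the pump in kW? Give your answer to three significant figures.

V = 4Q/(πD²) = 2.181 m/s; Re = 6.92×10^5; ε/D = 4.08×10^-6; f = 0.01239
h_f = f(L/D)V²/2g = 6.320 m
Total head H = z + h_f = 53.0 + 6.320 = 59.32 m
P_hyd = ρgQH = 1025·9.81·0.232·59.32 = 138.4 kW

P_hyd ≈ 138 kW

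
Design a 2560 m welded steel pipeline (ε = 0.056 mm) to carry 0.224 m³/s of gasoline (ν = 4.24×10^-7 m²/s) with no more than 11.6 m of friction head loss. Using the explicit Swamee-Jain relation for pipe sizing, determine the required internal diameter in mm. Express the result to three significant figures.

D ≈ 420 mm

Swamee-Jain (Type III): D = 0.66·[ε^1.25·(LQ²/(gh_f))^4.75 + ν·Q^9.4·(L/(gh_f))^5.2]^0.04
LQ²/(gh_f) = 1.129; L/(gh_f) = 22.50
Term 1 = ε^1.25·(…)^4.75 = 8.61×10^-6; Term 2 = ν·Q^9.4·(…)^5.2 = 3.55×10^-6
D = 0.66·(8.61×10^-6 + 3.55×10^-6)^0.04 = 0.4197 m = 420 mm
Check: V = 1.62 m/s, Re = 1.60×10^6, f = 0.01357, h_f = 11.1 m ≈ 11.6 m ✓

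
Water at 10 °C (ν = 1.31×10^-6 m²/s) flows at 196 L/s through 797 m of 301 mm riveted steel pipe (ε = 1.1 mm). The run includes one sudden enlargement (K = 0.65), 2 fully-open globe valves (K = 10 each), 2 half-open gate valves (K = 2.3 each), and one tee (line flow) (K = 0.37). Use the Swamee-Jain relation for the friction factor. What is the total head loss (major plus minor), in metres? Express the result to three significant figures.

V = 4Q/(πD²) = 2.754 m/s; V²/2g = 0.3867 m
Re = 6.33×10^5, ε/D = 0.00365 → f = 0.02796 (Swamee-Jain)
Major: h_f = f(L/D)·V²/2g = 0.02796·2648·0.3867 = 28.62 m
Minor: ΣK = 25.6; h_m = ΣK·V²/2g = 9.907 m
Total H_L = 28.62 + 9.907 = 38.53 m

H_L ≈ 38.5 m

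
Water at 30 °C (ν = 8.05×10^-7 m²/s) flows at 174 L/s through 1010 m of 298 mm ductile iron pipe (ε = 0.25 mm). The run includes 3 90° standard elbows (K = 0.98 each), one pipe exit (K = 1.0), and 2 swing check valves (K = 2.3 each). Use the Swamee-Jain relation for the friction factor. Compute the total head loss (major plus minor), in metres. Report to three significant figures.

H_L ≈ 23.5 m

V = 4Q/(πD²) = 2.495 m/s; V²/2g = 0.3172 m
Re = 9.24×10^5, ε/D = 8.39×10^-4 → f = 0.01929 (Swamee-Jain)
Major: h_f = f(L/D)·V²/2g = 0.01929·3389·0.3172 = 20.74 m
Minor: ΣK = 8.54; h_m = ΣK·V²/2g = 2.709 m
Total H_L = 20.74 + 2.709 = 23.45 m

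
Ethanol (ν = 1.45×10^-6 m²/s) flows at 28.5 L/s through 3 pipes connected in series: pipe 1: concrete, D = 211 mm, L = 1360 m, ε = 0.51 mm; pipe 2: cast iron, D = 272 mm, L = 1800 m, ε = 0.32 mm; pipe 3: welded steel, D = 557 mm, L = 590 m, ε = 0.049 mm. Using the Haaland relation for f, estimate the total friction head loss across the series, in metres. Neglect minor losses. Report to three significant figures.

H ≈ 7.50 m

Pipe 1: V = 0.8151 m/s, Re = 1.19×10^5, ε/D = 0.00242, f = 0.02584, h_1 = f(L/D)V²/2g = 5.639 m
Pipe 2: V = 0.4905 m/s, Re = 9.20×10^4, ε/D = 0.00118, f = 0.02272, h_2 = f(L/D)V²/2g = 1.843 m
Pipe 3: V = 0.1170 m/s, Re = 4.49×10^4, ε/D = 8.80×10^-5, f = 0.02145, h_3 = f(L/D)V²/2g = 0.01584 m
Series → Q common, losses add: H = Σh = 7.498 m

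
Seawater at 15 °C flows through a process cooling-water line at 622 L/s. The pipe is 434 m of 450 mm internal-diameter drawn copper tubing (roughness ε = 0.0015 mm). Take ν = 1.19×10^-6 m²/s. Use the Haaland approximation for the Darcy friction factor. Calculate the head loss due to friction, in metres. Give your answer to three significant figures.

h_f ≈ 8.22 m

V = 4Q/(πD²) = 4·0.622/(π·0.450²) = 3.911 m/s
Re = VD/ν = 3.911·0.450/1.19×10^-6 = 1.48×10^6 → turbulent
ε/D = 0.0015/450 = 3.33×10^-6
Haaland: f = 0.01093
h_f = f(L/D)V²/(2g) = 0.01093·(434/0.450)·3.911²/(2·9.81) = 8.220 m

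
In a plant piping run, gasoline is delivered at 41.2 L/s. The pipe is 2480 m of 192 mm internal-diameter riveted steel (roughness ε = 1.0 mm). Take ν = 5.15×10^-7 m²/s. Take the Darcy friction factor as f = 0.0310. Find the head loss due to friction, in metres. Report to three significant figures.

V = 4Q/(πD²) = 4·0.0412/(π·0.192²) = 1.423 m/s
h_f = f(L/D)V²/(2g) = 0.03100·(2480/0.192)·1.423²/(2·9.81) = 41.33 m

h_f ≈ 41.3 m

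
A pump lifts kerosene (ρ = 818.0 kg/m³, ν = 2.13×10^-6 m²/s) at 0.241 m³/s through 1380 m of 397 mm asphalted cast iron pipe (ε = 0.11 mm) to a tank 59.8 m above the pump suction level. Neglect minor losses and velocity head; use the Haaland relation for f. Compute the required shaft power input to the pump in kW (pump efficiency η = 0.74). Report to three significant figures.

P_shaft ≈ 185 kW

V = 4Q/(πD²) = 1.947 m/s; Re = 3.63×10^5; ε/D = 2.77×10^-4; f = 0.01636
h_f = f(L/D)V²/2g = 10.99 m
Total head H = z + h_f = 59.8 + 10.99 = 70.79 m
P_hyd = ρgQH = 818.0·9.81·0.241·70.79 = 136.9 kW
P_shaft = P_hyd/η = 136.9/0.74 = 185.0 kW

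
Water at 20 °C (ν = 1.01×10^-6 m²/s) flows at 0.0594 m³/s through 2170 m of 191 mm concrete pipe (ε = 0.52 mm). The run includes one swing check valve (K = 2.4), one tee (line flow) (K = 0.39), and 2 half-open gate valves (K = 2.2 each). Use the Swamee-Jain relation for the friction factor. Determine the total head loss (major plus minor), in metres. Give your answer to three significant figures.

V = 4Q/(πD²) = 2.073 m/s; V²/2g = 0.2191 m
Re = 3.92×10^5, ε/D = 0.00272 → f = 0.02596 (Swamee-Jain)
Major: h_f = f(L/D)·V²/2g = 0.02596·11361·0.2191 = 64.62 m
Minor: ΣK = 7.19; h_m = ΣK·V²/2g = 1.575 m
Total H_L = 64.62 + 1.575 = 66.20 m

H_L ≈ 66.2 m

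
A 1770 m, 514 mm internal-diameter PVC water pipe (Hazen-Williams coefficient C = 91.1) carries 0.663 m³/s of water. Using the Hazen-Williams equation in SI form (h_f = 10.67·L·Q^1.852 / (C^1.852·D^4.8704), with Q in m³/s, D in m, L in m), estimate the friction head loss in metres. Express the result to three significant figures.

h_f ≈ 53.0 m

h_f = 10.67·1770·0.663^1.852 / (91.1^1.852·0.514^4.8704) = 53.00 m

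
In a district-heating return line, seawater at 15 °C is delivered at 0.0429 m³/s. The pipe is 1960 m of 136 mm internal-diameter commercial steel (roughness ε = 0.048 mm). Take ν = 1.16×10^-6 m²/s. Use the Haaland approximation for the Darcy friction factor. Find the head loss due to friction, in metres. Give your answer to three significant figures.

V = 4Q/(πD²) = 4·0.0429/(π·0.136²) = 2.953 m/s
Re = VD/ν = 2.953·0.136/1.16×10^-6 = 3.46×10^5 → turbulent
ε/D = 0.048/136 = 3.53×10^-4
Haaland: f = 0.01697
h_f = f(L/D)V²/(2g) = 0.01697·(1960/0.136)·2.953²/(2·9.81) = 108.7 m

h_f ≈ 109 m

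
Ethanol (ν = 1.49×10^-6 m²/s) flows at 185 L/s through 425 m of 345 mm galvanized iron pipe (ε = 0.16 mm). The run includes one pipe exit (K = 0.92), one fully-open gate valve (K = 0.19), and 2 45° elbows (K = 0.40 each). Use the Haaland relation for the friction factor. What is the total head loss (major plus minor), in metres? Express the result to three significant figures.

V = 4Q/(πD²) = 1.979 m/s; V²/2g = 0.1996 m
Re = 4.58×10^5, ε/D = 4.64×10^-4 → f = 0.01742 (Haaland)
Major: h_f = f(L/D)·V²/2g = 0.01742·1232·0.1996 = 4.283 m
Minor: ΣK = 1.91; h_m = ΣK·V²/2g = 0.3813 m
Total H_L = 4.283 + 0.3813 = 4.664 m

H_L ≈ 4.66 m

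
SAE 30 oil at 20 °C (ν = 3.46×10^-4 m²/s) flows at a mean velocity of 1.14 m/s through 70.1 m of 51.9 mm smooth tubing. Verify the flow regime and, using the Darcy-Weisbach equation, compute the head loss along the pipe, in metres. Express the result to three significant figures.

Re = VD/ν = 1.14·0.05190/3.46×10^-4 = 171 → laminar (Re < 2300)
f = 64/Re = 0.3743
h_f = f(L/D)V²/(2g) = 0.3743·(70.1/0.05190)·1.14²/(2·9.81) = 33.48 m

h_f ≈ 33.5 m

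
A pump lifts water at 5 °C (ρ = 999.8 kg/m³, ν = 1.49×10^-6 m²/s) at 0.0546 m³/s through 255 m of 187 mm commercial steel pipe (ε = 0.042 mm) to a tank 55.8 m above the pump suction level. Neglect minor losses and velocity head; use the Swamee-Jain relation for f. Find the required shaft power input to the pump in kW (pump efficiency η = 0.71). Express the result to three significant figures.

P_shaft ≈ 45.6 kW

V = 4Q/(πD²) = 1.988 m/s; Re = 2.50×10^5; ε/D = 2.25×10^-4; f = 0.01684
h_f = f(L/D)V²/2g = 4.627 m
Total head H = z + h_f = 55.8 + 4.627 = 60.43 m
P_hyd = ρgQH = 999.8·9.81·0.0546·60.43 = 32.36 kW
P_shaft = P_hyd/η = 32.36/0.71 = 45.58 kW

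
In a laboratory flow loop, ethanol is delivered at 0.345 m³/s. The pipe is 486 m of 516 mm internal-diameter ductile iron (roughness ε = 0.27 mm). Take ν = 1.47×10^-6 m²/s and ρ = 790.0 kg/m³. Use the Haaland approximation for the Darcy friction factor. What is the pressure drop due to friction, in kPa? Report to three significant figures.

V = 4Q/(πD²) = 4·0.345/(π·0.516²) = 1.650 m/s
Re = VD/ν = 1.650·0.516/1.47×10^-6 = 5.79×10^5 → turbulent
ε/D = 0.27/516 = 5.23×10^-4
Haaland: f = 0.01762
h_f = f(L/D)V²/(2g) = 0.01762·(486/0.516)·1.650²/(2·9.81) = 2.302 m
Δp = ρg·h_f = 790.0·9.81·2.302 = 17.84 kPa

Δp ≈ 17.8 kPa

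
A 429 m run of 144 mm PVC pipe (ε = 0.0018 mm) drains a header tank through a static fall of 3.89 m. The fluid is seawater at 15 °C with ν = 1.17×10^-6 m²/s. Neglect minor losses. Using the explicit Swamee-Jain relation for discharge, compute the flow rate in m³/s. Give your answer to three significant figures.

Q ≈ 0.0202 m³/s

Swamee-Jain (Type II): Q = -0.965·√(gD⁵h_f/L)·ln[ε/(3.7D) + √(3.17ν²L/(gD³h_f))]
√(gD⁵h_f/L) = √(9.81·0.144⁵·3.89/429) = 0.002347
ε/(3.7D) = 3.38×10^-6; √(3.17ν²L/(gD³h_f)) = 1.28×10^-4
Q = -0.965·0.002347·ln(1.312×10^-4) = 0.02024 m³/s
Check: V = 1.24 m/s, Re = 1.53×10^5, f = 0.01647, h_f = 3.86 m ≈ 3.89 m ✓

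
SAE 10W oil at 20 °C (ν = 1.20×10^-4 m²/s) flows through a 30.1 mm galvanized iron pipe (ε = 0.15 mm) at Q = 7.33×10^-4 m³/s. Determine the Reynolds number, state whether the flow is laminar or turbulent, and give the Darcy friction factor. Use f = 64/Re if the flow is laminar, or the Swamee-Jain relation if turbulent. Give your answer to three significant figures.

Re ≈ 258; laminar; f = 64/Re ≈ 0.248

V = 4Q/(πD²) = 1.030 m/s
Re = VD/ν = 1.030·0.0301/1.20×10^-4 = 258
Re < 2300 → laminar → f = 64/Re = 0.2477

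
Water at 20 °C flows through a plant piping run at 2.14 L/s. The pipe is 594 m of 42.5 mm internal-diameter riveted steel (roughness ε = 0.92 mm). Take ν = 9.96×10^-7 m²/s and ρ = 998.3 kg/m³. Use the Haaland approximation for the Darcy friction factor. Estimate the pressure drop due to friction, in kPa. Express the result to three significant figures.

V = 4Q/(πD²) = 4·0.00214/(π·0.0425²) = 1.509 m/s
Re = VD/ν = 1.509·0.0425/9.96×10^-7 = 6.44×10^4 → turbulent
ε/D = 0.92/42.5 = 0.0216
Haaland: f = 0.05081
h_f = f(L/D)V²/(2g) = 0.05081·(594/0.0425)·1.509²/(2·9.81) = 82.37 m
Δp = ρg·h_f = 998.3·9.81·82.37 = 806.6 kPa

Δp ≈ 807 kPa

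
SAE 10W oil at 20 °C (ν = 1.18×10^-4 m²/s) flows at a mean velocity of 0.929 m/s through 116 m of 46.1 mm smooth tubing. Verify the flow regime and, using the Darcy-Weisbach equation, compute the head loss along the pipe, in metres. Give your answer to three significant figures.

h_f ≈ 19.5 m

Re = VD/ν = 0.929·0.04610/1.18×10^-4 = 363 → laminar (Re < 2300)
f = 64/Re = 0.1763
h_f = f(L/D)V²/(2g) = 0.1763·(116/0.04610)·0.929²/(2·9.81) = 19.52 m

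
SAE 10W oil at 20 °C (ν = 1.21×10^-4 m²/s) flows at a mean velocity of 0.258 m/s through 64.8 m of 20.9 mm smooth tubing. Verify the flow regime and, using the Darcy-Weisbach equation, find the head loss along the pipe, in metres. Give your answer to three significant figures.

h_f ≈ 15.1 m

Re = VD/ν = 0.258·0.02090/1.21×10^-4 = 44.6 → laminar (Re < 2300)
f = 64/Re = 1.436
h_f = f(L/D)V²/(2g) = 1.436·(64.8/0.02090)·0.258²/(2·9.81) = 15.11 m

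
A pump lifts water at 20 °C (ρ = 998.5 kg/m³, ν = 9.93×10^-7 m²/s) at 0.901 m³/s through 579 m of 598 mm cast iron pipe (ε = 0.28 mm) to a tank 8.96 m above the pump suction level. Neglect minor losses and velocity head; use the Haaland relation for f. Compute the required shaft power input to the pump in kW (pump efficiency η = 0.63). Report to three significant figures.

P_shaft ≈ 245 kW

V = 4Q/(πD²) = 3.208 m/s; Re = 1.93×10^6; ε/D = 4.68×10^-4; f = 0.01673
h_f = f(L/D)V²/2g = 8.498 m
Total head H = z + h_f = 8.96 + 8.498 = 17.46 m
P_hyd = ρgQH = 998.5·9.81·0.901·17.46 = 154.1 kW
P_shaft = P_hyd/η = 154.1/0.63 = 244.6 kW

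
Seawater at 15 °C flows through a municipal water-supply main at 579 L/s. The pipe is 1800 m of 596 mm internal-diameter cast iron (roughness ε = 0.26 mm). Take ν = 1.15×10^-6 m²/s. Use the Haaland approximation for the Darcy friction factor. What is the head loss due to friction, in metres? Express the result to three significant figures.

h_f ≈ 11.1 m

V = 4Q/(πD²) = 4·0.579/(π·0.596²) = 2.075 m/s
Re = VD/ν = 2.075·0.596/1.15×10^-6 = 1.08×10^6 → turbulent
ε/D = 0.26/596 = 4.36×10^-4
Haaland: f = 0.01668
h_f = f(L/D)V²/(2g) = 0.01668·(1800/0.596)·2.075²/(2·9.81) = 11.06 m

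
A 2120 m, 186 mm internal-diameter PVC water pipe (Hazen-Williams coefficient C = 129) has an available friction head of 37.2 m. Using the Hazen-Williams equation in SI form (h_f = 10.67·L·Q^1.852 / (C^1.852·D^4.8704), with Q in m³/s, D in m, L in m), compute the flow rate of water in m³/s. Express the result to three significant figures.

Rearranging: Q = [h_f·C^1.852·D^4.8704 / (10.67·L)]^(1/1.852)
Q = [37.2·129^1.852·0.186^4.8704 / (10.67·2120)]^0.540 = 0.04857 m³/s

Q ≈ 0.0486 m³/s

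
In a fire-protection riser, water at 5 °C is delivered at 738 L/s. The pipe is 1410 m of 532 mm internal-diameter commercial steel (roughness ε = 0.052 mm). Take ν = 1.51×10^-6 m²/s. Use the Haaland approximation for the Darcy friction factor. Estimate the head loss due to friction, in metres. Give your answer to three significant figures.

V = 4Q/(πD²) = 4·0.738/(π·0.532²) = 3.320 m/s
Re = VD/ν = 3.320·0.532/1.51×10^-6 = 1.17×10^6 → turbulent
ε/D = 0.052/532 = 9.77×10^-5
Haaland: f = 0.01313
h_f = f(L/D)V²/(2g) = 0.01313·(1410/0.532)·3.320²/(2·9.81) = 19.55 m

h_f ≈ 19.6 m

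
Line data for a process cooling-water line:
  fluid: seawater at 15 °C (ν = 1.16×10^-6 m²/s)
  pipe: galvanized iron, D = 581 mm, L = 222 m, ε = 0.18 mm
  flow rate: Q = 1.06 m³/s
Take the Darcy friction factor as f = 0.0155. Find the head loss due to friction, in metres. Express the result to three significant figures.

h_f ≈ 4.83 m

V = 4Q/(πD²) = 4·1.06/(π·0.581²) = 3.998 m/s
h_f = f(L/D)V²/(2g) = 0.01550·(222/0.581)·3.998²/(2·9.81) = 4.825 m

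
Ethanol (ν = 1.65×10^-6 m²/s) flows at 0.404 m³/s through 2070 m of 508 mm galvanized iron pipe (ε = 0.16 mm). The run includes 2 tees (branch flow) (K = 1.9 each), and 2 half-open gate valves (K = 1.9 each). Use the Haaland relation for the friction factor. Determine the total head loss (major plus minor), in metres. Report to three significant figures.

H_L ≈ 14.8 m

V = 4Q/(πD²) = 1.993 m/s; V²/2g = 0.2025 m
Re = 6.14×10^5, ε/D = 3.15×10^-4 → f = 0.01608 (Haaland)
Major: h_f = f(L/D)·V²/2g = 0.01608·4075·0.2025 = 13.27 m
Minor: ΣK = 7.60; h_m = ΣK·V²/2g = 1.539 m
Total H_L = 13.27 + 1.539 = 14.81 m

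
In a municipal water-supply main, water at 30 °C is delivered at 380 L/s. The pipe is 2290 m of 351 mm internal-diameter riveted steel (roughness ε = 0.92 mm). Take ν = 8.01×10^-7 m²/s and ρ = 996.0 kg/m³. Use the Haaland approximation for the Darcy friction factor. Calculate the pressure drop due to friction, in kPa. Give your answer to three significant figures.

V = 4Q/(πD²) = 4·0.380/(π·0.351²) = 3.927 m/s
Re = VD/ν = 3.927·0.351/8.01×10^-7 = 1.72×10^6 → turbulent
ε/D = 0.92/351 = 0.00262
Haaland: f = 0.02533
h_f = f(L/D)V²/(2g) = 0.02533·(2290/0.351)·3.927²/(2·9.81) = 129.9 m
Δp = ρg·h_f = 996.0·9.81·129.9 = 1269 kPa

Δp ≈ 1270 kPa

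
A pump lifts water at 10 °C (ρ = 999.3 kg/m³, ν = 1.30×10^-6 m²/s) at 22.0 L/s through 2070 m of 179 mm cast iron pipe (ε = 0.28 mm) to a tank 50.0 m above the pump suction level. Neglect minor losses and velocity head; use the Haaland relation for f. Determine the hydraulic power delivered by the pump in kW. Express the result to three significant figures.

P_hyd ≈ 13.1 kW

V = 4Q/(πD²) = 0.8742 m/s; Re = 1.20×10^5; ε/D = 0.00156; f = 0.02349
h_f = f(L/D)V²/2g = 10.58 m
Total head H = z + h_f = 50.0 + 10.58 = 60.58 m
P_hyd = ρgQH = 999.3·9.81·0.0220·60.58 = 13.07 kW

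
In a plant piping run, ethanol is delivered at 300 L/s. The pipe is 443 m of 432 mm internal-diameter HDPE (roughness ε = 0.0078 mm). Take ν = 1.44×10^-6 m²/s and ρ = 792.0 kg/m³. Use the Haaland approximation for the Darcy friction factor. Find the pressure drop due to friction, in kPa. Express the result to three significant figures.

Δp ≈ 21.8 kPa

V = 4Q/(πD²) = 4·0.300/(π·0.432²) = 2.047 m/s
Re = VD/ν = 2.047·0.432/1.44×10^-6 = 6.14×10^5 → turbulent
ε/D = 0.0078/432 = 1.81×10^-5
Haaland: f = 0.01284
h_f = f(L/D)V²/(2g) = 0.01284·(443/0.432)·2.047²/(2·9.81) = 2.811 m
Δp = ρg·h_f = 792.0·9.81·2.811 = 21.84 kPa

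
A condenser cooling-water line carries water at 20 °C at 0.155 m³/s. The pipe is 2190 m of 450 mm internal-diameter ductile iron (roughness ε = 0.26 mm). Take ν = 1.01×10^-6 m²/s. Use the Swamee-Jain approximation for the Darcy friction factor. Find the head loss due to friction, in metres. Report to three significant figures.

V = 4Q/(πD²) = 4·0.155/(π·0.450²) = 0.9746 m/s
Re = VD/ν = 0.9746·0.450/1.01×10^-6 = 4.34×10^5 → turbulent
ε/D = 0.26/450 = 5.78×10^-4
Swamee-Jain: f = 0.01837
h_f = f(L/D)V²/(2g) = 0.01837·(2190/0.450)·0.9746²/(2·9.81) = 4.328 m

h_f ≈ 4.33 m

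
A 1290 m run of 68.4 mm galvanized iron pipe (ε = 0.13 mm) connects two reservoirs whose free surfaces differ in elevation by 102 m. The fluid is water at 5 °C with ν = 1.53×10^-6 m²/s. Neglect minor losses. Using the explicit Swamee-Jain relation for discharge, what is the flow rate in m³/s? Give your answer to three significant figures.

Q ≈ 0.00757 m³/s

Swamee-Jain (Type II): Q = -0.965·√(gD⁵h_f/L)·ln[ε/(3.7D) + √(3.17ν²L/(gD³h_f))]
√(gD⁵h_f/L) = √(9.81·0.0684⁵·102/1290) = 0.001078
ε/(3.7D) = 5.14×10^-4; √(3.17ν²L/(gD³h_f)) = 1.73×10^-4
Q = -0.965·0.001078·ln(6.866×10^-4) = 0.007575 m³/s
Check: V = 2.06 m/s, Re = 9.22×10^4, f = 0.02521, h_f = 103 m ≈ 102 m ✓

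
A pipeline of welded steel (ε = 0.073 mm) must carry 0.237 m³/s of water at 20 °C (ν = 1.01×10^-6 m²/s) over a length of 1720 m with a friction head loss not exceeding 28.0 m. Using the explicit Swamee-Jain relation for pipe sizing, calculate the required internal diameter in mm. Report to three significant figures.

Swamee-Jain (Type III): D = 0.66·[ε^1.25·(LQ²/(gh_f))^4.75 + ν·Q^9.4·(L/(gh_f))^5.2]^0.04
LQ²/(gh_f) = 0.3517; L/(gh_f) = 6.262
Term 1 = ε^1.25·(…)^4.75 = 4.72×10^-8; Term 2 = ν·Q^9.4·(…)^5.2 = 1.86×10^-8
D = 0.66·(4.72×10^-8 + 1.86×10^-8)^0.04 = 0.3406 m = 341 mm
Check: V = 2.60 m/s, Re = 8.77×10^5, f = 0.01504, h_f = 26.2 m ≈ 28.0 m ✓

D ≈ 341 mm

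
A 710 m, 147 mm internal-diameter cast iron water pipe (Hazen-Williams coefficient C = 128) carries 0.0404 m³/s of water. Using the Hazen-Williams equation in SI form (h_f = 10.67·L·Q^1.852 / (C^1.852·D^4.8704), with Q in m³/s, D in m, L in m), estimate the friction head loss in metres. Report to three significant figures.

h_f = 10.67·710·0.0404^1.852 / (128^1.852·0.147^4.8704) = 28.27 m

h_f ≈ 28.3 m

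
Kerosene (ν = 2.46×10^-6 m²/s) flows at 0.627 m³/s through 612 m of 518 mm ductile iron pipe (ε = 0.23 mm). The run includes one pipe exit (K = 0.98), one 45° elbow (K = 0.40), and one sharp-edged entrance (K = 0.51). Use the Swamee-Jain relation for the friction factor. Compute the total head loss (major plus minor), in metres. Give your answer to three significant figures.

H_L ≈ 10.0 m

V = 4Q/(πD²) = 2.975 m/s; V²/2g = 0.4512 m
Re = 6.26×10^5, ε/D = 4.44×10^-4 → f = 0.01722 (Swamee-Jain)
Major: h_f = f(L/D)·V²/2g = 0.01722·1181·0.4512 = 9.179 m
Minor: ΣK = 1.89; h_m = ΣK·V²/2g = 0.8527 m
Total H_L = 9.179 + 0.8527 = 10.03 m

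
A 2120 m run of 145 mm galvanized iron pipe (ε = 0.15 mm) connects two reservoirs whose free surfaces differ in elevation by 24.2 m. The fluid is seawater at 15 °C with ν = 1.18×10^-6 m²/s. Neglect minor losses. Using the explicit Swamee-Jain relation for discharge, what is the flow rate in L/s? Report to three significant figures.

Q ≈ 20.3 L/s

Swamee-Jain (Type II): Q = -0.965·√(gD⁵h_f/L)·ln[ε/(3.7D) + √(3.17ν²L/(gD³h_f))]
√(gD⁵h_f/L) = √(9.81·0.145⁵·24.2/2120) = 0.002679
ε/(3.7D) = 2.80×10^-4; √(3.17ν²L/(gD³h_f)) = 1.14×10^-4
Q = -0.965·0.002679·ln(3.933×10^-4) = 0.02027 m³/s
Check: V = 1.23 m/s, Re = 1.51×10^5, f = 0.02172, h_f = 24.4 m ≈ 24.2 m ✓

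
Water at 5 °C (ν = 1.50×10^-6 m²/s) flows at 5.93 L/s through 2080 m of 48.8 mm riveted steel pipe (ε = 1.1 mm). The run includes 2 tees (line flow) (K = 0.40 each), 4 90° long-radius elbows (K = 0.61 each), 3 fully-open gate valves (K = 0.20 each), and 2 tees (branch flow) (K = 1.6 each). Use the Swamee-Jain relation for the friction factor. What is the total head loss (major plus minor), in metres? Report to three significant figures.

V = 4Q/(πD²) = 3.170 m/s; V²/2g = 0.5123 m
Re = 1.03×10^5, ε/D = 0.0225 → f = 0.05152 (Swamee-Jain)
Major: h_f = f(L/D)·V²/2g = 0.05152·42623·0.5123 = 1125 m
Minor: ΣK = 7.04; h_m = ΣK·V²/2g = 3.607 m
Total H_L = 1125 + 3.607 = 1129 m

H_L ≈ 1130 m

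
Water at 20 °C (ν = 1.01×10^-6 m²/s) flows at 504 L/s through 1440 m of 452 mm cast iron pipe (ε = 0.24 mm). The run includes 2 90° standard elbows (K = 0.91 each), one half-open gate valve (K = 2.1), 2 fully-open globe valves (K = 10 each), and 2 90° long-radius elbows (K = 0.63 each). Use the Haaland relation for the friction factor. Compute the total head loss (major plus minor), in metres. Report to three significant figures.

H_L ≈ 40.3 m

V = 4Q/(πD²) = 3.141 m/s; V²/2g = 0.5028 m
Re = 1.41×10^6, ε/D = 5.31×10^-4 → f = 0.01726 (Haaland)
Major: h_f = f(L/D)·V²/2g = 0.01726·3186·0.5028 = 27.66 m
Minor: ΣK = 25.2; h_m = ΣK·V²/2g = 12.66 m
Total H_L = 27.66 + 12.66 = 40.32 m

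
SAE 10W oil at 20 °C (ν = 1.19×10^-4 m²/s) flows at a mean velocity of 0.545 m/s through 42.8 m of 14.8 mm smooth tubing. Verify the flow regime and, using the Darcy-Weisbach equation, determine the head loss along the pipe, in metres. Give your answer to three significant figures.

Re = VD/ν = 0.545·0.01480/1.19×10^-4 = 67.8 → laminar (Re < 2300)
f = 64/Re = 0.9442
h_f = f(L/D)V²/(2g) = 0.9442·(42.8/0.01480)·0.545²/(2·9.81) = 41.34 m

h_f ≈ 41.3 m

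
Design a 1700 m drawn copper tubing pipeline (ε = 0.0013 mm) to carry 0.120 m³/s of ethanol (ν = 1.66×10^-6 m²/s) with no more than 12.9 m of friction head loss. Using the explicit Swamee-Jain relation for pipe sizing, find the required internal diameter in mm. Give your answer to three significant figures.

D ≈ 300 mm

Swamee-Jain (Type III): D = 0.66·[ε^1.25·(LQ²/(gh_f))^4.75 + ν·Q^9.4·(L/(gh_f))^5.2]^0.04
LQ²/(gh_f) = 0.1934; L/(gh_f) = 13.43
Term 1 = ε^1.25·(…)^4.75 = 1.79×10^-11; Term 2 = ν·Q^9.4·(…)^5.2 = 2.70×10^-9
D = 0.66·(1.79×10^-11 + 2.70×10^-9)^0.04 = 0.2998 m = 300 mm
Check: V = 1.70 m/s, Re = 3.07×10^5, f = 0.01436, h_f = 12.0 m ≈ 12.9 m ✓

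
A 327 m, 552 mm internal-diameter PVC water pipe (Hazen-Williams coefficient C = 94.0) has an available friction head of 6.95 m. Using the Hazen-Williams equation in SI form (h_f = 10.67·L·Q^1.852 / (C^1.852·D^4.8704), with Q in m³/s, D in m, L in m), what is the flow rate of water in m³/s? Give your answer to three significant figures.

Rearranging: Q = [h_f·C^1.852·D^4.8704 / (10.67·L)]^(1/1.852)
Q = [6.95·94.0^1.852·0.552^4.8704 / (10.67·327)]^0.540 = 0.6858 m³/s

Q ≈ 0.686 m³/s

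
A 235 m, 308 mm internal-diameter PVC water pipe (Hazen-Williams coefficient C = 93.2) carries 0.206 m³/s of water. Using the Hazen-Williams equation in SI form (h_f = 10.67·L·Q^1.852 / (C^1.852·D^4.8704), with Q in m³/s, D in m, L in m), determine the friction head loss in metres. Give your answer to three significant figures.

h_f ≈ 9.38 m

h_f = 10.67·235·0.206^1.852 / (93.2^1.852·0.308^4.8704) = 9.378 m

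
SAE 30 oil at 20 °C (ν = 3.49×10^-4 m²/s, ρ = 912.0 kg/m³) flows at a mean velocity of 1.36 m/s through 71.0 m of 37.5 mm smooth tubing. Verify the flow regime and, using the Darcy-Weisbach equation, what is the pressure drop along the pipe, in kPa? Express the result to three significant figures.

Δp ≈ 699 kPa

Re = VD/ν = 1.36·0.03750/3.49×10^-4 = 146 → laminar (Re < 2300)
f = 64/Re = 0.4380
h_f = f(L/D)V²/(2g) = 0.4380·(71.0/0.03750)·1.36²/(2·9.81) = 78.17 m
Δp = ρg·h_f = 912.0·9.81·78.17 = 699.4 kPa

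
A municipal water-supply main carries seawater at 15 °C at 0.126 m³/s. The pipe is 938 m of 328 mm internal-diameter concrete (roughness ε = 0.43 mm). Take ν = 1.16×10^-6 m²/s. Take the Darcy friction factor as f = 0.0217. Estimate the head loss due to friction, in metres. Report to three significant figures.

V = 4Q/(πD²) = 4·0.126/(π·0.328²) = 1.491 m/s
h_f = f(L/D)V²/(2g) = 0.02170·(938/0.328)·1.491²/(2·9.81) = 7.033 m

h_f ≈ 7.03 m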